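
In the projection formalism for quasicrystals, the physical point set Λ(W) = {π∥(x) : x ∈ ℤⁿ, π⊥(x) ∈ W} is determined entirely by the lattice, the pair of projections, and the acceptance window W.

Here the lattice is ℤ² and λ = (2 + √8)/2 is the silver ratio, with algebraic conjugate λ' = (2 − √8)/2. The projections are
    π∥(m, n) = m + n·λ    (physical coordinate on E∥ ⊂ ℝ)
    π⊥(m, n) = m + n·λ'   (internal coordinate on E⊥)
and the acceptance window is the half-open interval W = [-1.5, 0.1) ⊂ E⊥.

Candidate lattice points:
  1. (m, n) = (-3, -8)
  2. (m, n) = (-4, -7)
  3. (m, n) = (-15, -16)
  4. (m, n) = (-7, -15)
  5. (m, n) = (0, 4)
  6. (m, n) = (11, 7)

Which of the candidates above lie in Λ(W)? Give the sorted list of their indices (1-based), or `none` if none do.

λ' = (2−√8)/2 ≈ -0.4142.
candidate 1: (m,n)=(-3,-8) → π∥ = -3-8·λ ≈ -22.3137, π⊥ = -3-8·λ' ≈ 0.3137 ∉ [-1.5, 0.1) ⇒ out
candidate 2: (m,n)=(-4,-7) → π∥ = -4-7·λ ≈ -20.8995, π⊥ = -4-7·λ' ≈ -1.1005 ∈ [-1.5, 0.1) ⇒ IN Λ
candidate 3: (m,n)=(-15,-16) → π∥ = -15-16·λ ≈ -53.6274, π⊥ = -15-16·λ' ≈ -8.3726 ∉ [-1.5, 0.1) ⇒ out
candidate 4: (m,n)=(-7,-15) → π∥ = -7-15·λ ≈ -43.2132, π⊥ = -7-15·λ' ≈ -0.7868 ∈ [-1.5, 0.1) ⇒ IN Λ
candidate 5: (m,n)=(0,4) → π∥ = 0+4·λ ≈ 9.6569, π⊥ = 0+4·λ' ≈ -1.6569 ∉ [-1.5, 0.1) ⇒ out
candidate 6: (m,n)=(11,7) → π∥ = 11+7·λ ≈ 27.8995, π⊥ = 11+7·λ' ≈ 8.1005 ∉ [-1.5, 0.1) ⇒ out

2, 4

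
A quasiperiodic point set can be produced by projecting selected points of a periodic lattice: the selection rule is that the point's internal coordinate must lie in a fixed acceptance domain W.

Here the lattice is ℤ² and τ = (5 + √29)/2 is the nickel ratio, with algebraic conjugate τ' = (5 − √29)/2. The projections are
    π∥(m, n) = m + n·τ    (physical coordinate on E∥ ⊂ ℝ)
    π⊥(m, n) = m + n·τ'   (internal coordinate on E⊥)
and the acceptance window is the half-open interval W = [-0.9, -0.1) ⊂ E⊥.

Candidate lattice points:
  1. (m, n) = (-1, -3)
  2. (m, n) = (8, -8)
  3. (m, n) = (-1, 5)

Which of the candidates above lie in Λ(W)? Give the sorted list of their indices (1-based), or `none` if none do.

τ' = (5−√29)/2 ≈ -0.192582.
[1] lift (-1,-3): star map gives -0.422253; window check -0.9 ≤ -0.422253 < -0.1 is true → IN Λ
[2] lift (8,-8): star map gives 9.540659; window check -0.9 ≤ 9.540659 < -0.1 is false → out
[3] lift (-1,5): star map gives -1.962912; window check -0.9 ≤ -1.962912 < -0.1 is false → out

1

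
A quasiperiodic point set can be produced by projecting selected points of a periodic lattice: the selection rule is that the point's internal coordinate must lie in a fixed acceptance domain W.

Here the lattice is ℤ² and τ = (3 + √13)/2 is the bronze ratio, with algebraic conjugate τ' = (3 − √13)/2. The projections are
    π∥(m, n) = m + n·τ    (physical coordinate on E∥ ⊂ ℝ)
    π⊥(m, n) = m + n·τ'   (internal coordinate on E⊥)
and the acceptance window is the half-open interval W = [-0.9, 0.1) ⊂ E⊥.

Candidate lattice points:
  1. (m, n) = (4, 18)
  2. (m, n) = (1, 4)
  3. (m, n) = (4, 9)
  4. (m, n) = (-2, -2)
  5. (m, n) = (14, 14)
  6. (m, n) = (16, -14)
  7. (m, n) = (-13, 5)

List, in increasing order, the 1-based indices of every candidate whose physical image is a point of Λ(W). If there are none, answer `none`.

2

Compute τ' = (3−√13)/2 = -0.30278, so π⊥(m,n) = m -0.30278·n.
candidate 1: (m,n)=(4,18) → π∥ = 4+18·τ ≈ 63.44996, π⊥ = 4+18·τ' ≈ -1.44996 ∉ [-0.9, 0.1) ⇒ out
candidate 2: (m,n)=(1,4) → π∥ = 1+4·τ ≈ 14.21110, π⊥ = 1+4·τ' ≈ -0.21110 ∈ [-0.9, 0.1) ⇒ IN Λ
candidate 3: (m,n)=(4,9) → π∥ = 4+9·τ ≈ 33.72498, π⊥ = 4+9·τ' ≈ 1.27502 ∉ [-0.9, 0.1) ⇒ out
candidate 4: (m,n)=(-2,-2) → π∥ = -2-2·τ ≈ -8.60555, π⊥ = -2-2·τ' ≈ -1.39445 ∉ [-0.9, 0.1) ⇒ out
candidate 5: (m,n)=(14,14) → π∥ = 14+14·τ ≈ 60.23886, π⊥ = 14+14·τ' ≈ 9.76114 ∉ [-0.9, 0.1) ⇒ out
candidate 6: (m,n)=(16,-14) → π∥ = 16-14·τ ≈ -30.23886, π⊥ = 16-14·τ' ≈ 20.23886 ∉ [-0.9, 0.1) ⇒ out
candidate 7: (m,n)=(-13,5) → π∥ = -13+5·τ ≈ 3.51388, π⊥ = -13+5·τ' ≈ -14.51388 ∉ [-0.9, 0.1) ⇒ out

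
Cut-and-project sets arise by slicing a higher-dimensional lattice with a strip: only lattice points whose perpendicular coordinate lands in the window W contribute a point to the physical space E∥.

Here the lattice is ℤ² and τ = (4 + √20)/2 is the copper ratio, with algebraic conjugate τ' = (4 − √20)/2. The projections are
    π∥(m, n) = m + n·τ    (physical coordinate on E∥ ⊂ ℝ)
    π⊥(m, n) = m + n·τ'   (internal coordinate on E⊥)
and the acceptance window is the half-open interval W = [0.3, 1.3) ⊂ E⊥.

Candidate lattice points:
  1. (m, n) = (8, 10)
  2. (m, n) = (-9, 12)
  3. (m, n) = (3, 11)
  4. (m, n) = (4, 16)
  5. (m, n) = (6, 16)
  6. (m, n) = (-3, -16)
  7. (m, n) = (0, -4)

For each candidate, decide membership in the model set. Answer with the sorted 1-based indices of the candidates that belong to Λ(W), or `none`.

Numerically τ ≈ 4.23607 and τ' = −1/τ ≈ -0.23607.
#1 (8,10): internal coord 8 + (10)·τ' = +5.63932; +5.63932 ∉ [0.3, 1.3) → out
#2 (-9,12): internal coord -9 + (12)·τ' = -11.83282; -11.83282 ∉ [0.3, 1.3) → out
#3 (3,11): internal coord 3 + (11)·τ' = +0.40325; +0.40325 ∈ [0.3, 1.3) → IN Λ
#4 (4,16): internal coord 4 + (16)·τ' = +0.22291; +0.22291 ∉ [0.3, 1.3) → out
#5 (6,16): internal coord 6 + (16)·τ' = +2.22291; +2.22291 ∉ [0.3, 1.3) → out
#6 (-3,-16): internal coord -3 + (-16)·τ' = +0.77709; +0.77709 ∈ [0.3, 1.3) → IN Λ
#7 (0,-4): internal coord 0 + (-4)·τ' = +0.94427; +0.94427 ∈ [0.3, 1.3) → IN Λ

3, 6, 7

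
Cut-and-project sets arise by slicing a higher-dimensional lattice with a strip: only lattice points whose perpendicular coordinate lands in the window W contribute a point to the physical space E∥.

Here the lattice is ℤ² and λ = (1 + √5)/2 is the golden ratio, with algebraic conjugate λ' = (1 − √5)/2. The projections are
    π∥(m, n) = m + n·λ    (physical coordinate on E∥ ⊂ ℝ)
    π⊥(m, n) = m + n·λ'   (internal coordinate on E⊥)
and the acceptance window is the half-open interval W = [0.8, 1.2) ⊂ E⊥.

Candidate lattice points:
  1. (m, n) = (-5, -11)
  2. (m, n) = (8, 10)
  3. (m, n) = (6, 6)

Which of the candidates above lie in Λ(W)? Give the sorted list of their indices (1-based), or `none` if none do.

λ' = (1−√5)/2 ≈ -0.6180.
candidate 1: (m,n)=(-5,-11) → π∥ = -5-11·λ ≈ -22.7984, π⊥ = -5-11·λ' ≈ 1.7984 ∉ [0.8, 1.2) ⇒ out
candidate 2: (m,n)=(8,10) → π∥ = 8+10·λ ≈ 24.1803, π⊥ = 8+10·λ' ≈ 1.8197 ∉ [0.8, 1.2) ⇒ out
candidate 3: (m,n)=(6,6) → π∥ = 6+6·λ ≈ 15.7082, π⊥ = 6+6·λ' ≈ 2.2918 ∉ [0.8, 1.2) ⇒ out

none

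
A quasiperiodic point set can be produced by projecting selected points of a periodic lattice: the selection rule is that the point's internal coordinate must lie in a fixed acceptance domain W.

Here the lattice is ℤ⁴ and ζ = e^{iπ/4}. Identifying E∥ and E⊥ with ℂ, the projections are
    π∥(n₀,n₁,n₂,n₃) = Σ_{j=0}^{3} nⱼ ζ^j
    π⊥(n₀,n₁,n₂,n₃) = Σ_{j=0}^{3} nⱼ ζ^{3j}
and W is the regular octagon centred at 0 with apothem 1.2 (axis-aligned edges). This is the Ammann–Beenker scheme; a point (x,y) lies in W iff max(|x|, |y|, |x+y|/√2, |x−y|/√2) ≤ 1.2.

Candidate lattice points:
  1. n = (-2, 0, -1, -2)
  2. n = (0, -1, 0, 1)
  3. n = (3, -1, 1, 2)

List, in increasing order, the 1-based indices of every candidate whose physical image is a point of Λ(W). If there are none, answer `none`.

With ζ = e^{iπ/4} the internal vectors are ζ^0,ζ^3,ζ^6,ζ^9.
candidate 1: n = (-2, 0, -1, -2) → π⊥ ≈ (-3.414214, -0.414214); max(|x|,|y|,|x±y|/√2) = 3.414214 > 1.2 ⇒ ∉ W
candidate 2: n = (0, -1, 0, 1) → π⊥ ≈ (+1.414214, +0.000000); max(|x|,|y|,|x±y|/√2) = 1.414214 > 1.2 ⇒ ∉ W
candidate 3: n = (3, -1, 1, 2) → π⊥ ≈ (+5.121320, -0.292893); max(|x|,|y|,|x±y|/√2) = 5.121320 > 1.2 ⇒ ∉ W

none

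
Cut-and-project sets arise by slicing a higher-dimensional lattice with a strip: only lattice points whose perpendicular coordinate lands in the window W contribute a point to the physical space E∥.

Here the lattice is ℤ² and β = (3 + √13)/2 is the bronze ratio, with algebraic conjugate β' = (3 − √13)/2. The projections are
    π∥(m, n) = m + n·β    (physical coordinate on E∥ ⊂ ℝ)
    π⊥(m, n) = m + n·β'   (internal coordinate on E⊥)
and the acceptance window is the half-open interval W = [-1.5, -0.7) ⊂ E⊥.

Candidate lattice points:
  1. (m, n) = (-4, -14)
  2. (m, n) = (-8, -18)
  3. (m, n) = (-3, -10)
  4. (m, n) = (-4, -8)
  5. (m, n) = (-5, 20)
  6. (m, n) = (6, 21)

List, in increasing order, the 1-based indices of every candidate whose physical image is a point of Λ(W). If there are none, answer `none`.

none

β' = (3−√13)/2 ≈ -0.30278.
candidate 1: (m,n)=(-4,-14) → π∥ = -4-14·β ≈ -50.23886, π⊥ = -4-14·β' ≈ 0.23886 ∉ [-1.5, -0.7) ⇒ out
candidate 2: (m,n)=(-8,-18) → π∥ = -8-18·β ≈ -67.44996, π⊥ = -8-18·β' ≈ -2.55004 ∉ [-1.5, -0.7) ⇒ out
candidate 3: (m,n)=(-3,-10) → π∥ = -3-10·β ≈ -36.02776, π⊥ = -3-10·β' ≈ 0.02776 ∉ [-1.5, -0.7) ⇒ out
candidate 4: (m,n)=(-4,-8) → π∥ = -4-8·β ≈ -30.42221, π⊥ = -4-8·β' ≈ -1.57779 ∉ [-1.5, -0.7) ⇒ out
candidate 5: (m,n)=(-5,20) → π∥ = -5+20·β ≈ 61.05551, π⊥ = -5+20·β' ≈ -11.05551 ∉ [-1.5, -0.7) ⇒ out
candidate 6: (m,n)=(6,21) → π∥ = 6+21·β ≈ 75.35829, π⊥ = 6+21·β' ≈ -0.35829 ∉ [-1.5, -0.7) ⇒ out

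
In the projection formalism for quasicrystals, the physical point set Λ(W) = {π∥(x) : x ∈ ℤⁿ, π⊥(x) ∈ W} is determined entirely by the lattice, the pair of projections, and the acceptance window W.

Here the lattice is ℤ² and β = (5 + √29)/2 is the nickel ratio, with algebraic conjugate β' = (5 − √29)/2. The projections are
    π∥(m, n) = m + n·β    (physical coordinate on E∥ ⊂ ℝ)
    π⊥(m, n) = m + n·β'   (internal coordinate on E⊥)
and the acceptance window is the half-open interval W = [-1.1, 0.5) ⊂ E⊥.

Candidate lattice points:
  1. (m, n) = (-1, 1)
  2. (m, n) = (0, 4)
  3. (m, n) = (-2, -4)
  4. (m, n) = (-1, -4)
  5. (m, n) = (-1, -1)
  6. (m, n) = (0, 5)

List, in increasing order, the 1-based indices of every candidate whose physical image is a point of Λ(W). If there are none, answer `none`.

Numerically β ≈ 5.192582 and β' = −1/β ≈ -0.192582.
[1] lift (-1,1): star map gives -1.192582; window check -1.1 ≤ -1.192582 < 0.5 is false → out
[2] lift (0,4): star map gives -0.770330; window check -1.1 ≤ -0.770330 < 0.5 is true → IN Λ
[3] lift (-2,-4): star map gives -1.229670; window check -1.1 ≤ -1.229670 < 0.5 is false → out
[4] lift (-1,-4): star map gives -0.229670; window check -1.1 ≤ -0.229670 < 0.5 is true → IN Λ
[5] lift (-1,-1): star map gives -0.807418; window check -1.1 ≤ -0.807418 < 0.5 is true → IN Λ
[6] lift (0,5): star map gives -0.962912; window check -1.1 ≤ -0.962912 < 0.5 is true → IN Λ

2, 4, 5, 6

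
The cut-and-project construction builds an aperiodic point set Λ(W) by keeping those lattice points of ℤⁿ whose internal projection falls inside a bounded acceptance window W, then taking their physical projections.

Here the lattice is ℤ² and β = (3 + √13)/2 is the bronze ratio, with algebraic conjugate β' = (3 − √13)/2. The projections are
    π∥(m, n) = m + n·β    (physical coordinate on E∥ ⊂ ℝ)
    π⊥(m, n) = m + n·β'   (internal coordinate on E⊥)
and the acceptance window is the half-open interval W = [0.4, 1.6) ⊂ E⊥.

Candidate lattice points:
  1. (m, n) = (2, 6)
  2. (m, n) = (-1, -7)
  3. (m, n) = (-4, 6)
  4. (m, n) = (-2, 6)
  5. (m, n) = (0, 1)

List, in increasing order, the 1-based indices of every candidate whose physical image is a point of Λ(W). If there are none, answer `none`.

2

Compute β' = (3−√13)/2 = -0.302776, so π⊥(m,n) = m -0.302776·n.
[1] lift (2,6): star map gives 0.183346; window check 0.4 ≤ 0.183346 < 1.6 is false → out
[2] lift (-1,-7): star map gives 1.119429; window check 0.4 ≤ 1.119429 < 1.6 is true → IN Λ
[3] lift (-4,6): star map gives -5.816654; window check 0.4 ≤ -5.816654 < 1.6 is false → out
[4] lift (-2,6): star map gives -3.816654; window check 0.4 ≤ -3.816654 < 1.6 is false → out
[5] lift (0,1): star map gives -0.302776; window check 0.4 ≤ -0.302776 < 1.6 is false → out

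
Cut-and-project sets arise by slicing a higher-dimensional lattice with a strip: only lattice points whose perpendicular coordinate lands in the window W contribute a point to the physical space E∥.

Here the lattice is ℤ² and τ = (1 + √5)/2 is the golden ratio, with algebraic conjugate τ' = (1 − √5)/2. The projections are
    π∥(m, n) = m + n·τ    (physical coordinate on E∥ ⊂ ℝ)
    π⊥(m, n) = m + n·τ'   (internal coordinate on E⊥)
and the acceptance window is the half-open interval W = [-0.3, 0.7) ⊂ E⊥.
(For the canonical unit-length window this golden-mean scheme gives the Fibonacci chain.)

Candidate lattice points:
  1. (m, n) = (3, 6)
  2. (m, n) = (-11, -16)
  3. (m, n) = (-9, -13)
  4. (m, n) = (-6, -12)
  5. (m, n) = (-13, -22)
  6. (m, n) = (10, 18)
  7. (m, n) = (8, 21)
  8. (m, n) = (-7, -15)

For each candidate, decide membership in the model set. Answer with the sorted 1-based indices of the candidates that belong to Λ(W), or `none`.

Compute τ' = (1−√5)/2 = -0.6180, so π⊥(m,n) = m -0.6180·n.
#1 (3,6): internal coord 3 + (6)·τ' = -0.7082; -0.7082 ∉ [-0.3, 0.7) → out
#2 (-11,-16): internal coord -11 + (-16)·τ' = -1.1115; -1.1115 ∉ [-0.3, 0.7) → out
#3 (-9,-13): internal coord -9 + (-13)·τ' = -0.9656; -0.9656 ∉ [-0.3, 0.7) → out
#4 (-6,-12): internal coord -6 + (-12)·τ' = +1.4164; +1.4164 ∉ [-0.3, 0.7) → out
#5 (-13,-22): internal coord -13 + (-22)·τ' = +0.5967; +0.5967 ∈ [-0.3, 0.7) → IN Λ
#6 (10,18): internal coord 10 + (18)·τ' = -1.1246; -1.1246 ∉ [-0.3, 0.7) → out
#7 (8,21): internal coord 8 + (21)·τ' = -4.9787; -4.9787 ∉ [-0.3, 0.7) → out
#8 (-7,-15): internal coord -7 + (-15)·τ' = +2.2705; +2.2705 ∉ [-0.3, 0.7) → out

5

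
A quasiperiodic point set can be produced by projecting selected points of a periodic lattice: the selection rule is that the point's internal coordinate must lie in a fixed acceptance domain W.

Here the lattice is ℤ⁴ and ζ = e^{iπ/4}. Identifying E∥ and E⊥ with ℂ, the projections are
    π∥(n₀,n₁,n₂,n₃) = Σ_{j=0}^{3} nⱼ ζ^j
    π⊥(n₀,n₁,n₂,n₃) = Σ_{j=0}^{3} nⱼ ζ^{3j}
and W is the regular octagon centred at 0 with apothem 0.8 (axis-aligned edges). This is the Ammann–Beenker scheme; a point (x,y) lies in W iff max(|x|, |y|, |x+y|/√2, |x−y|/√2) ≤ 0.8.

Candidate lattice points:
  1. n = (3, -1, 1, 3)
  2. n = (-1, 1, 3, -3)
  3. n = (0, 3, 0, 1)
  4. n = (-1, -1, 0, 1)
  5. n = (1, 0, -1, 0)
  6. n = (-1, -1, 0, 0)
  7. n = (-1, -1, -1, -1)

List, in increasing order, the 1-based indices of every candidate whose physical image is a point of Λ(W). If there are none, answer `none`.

4, 6

Internal map: ζ^{3j} for j=0..3 gives (1,0), (−√2/2,√2/2), (0,−1), (√2/2,√2/2).
candidate 1: n = (3, -1, 1, 3) → π⊥ ≈ (+5.828427, +0.414214); max(|x|,|y|,|x±y|/√2) = 5.828427 > 0.8 ⇒ ∉ W
candidate 2: n = (-1, 1, 3, -3) → π⊥ ≈ (-3.828427, -4.414214); max(|x|,|y|,|x±y|/√2) = 5.828427 > 0.8 ⇒ ∉ W
candidate 3: n = (0, 3, 0, 1) → π⊥ ≈ (-1.414214, +2.828427); max(|x|,|y|,|x±y|/√2) = 3.000000 > 0.8 ⇒ ∉ W
candidate 4: n = (-1, -1, 0, 1) → π⊥ ≈ (+0.414214, +0.000000); max(|x|,|y|,|x±y|/√2) = 0.414214 ≤ 0.8 ⇒ ∈ W
candidate 5: n = (1, 0, -1, 0) → π⊥ ≈ (+1.000000, +1.000000); max(|x|,|y|,|x±y|/√2) = 1.414214 > 0.8 ⇒ ∉ W
candidate 6: n = (-1, -1, 0, 0) → π⊥ ≈ (-0.292893, -0.707107); max(|x|,|y|,|x±y|/√2) = 0.707107 ≤ 0.8 ⇒ ∈ W
candidate 7: n = (-1, -1, -1, -1) → π⊥ ≈ (-1.000000, -0.414214); max(|x|,|y|,|x±y|/√2) = 1.000000 > 0.8 ⇒ ∉ W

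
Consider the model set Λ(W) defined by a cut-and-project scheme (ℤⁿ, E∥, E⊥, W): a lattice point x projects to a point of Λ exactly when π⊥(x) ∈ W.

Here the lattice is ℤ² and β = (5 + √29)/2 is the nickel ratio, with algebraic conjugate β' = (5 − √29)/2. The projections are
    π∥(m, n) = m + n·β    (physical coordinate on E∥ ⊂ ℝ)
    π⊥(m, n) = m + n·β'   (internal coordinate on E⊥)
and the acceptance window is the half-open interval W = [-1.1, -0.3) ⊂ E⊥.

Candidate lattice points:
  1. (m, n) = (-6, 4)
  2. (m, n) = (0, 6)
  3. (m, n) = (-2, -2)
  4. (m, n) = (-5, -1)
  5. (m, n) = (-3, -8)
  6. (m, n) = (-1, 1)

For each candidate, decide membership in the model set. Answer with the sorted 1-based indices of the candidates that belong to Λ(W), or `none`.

Compute β' = (5−√29)/2 = -0.19258, so π⊥(m,n) = m -0.19258·n.
candidate 1: (m,n)=(-6,4) → π∥ = -6+4·β ≈ 14.77033, π⊥ = -6+4·β' ≈ -6.77033 ∉ [-1.1, -0.3) ⇒ out
candidate 2: (m,n)=(0,6) → π∥ = 0+6·β ≈ 31.15549, π⊥ = 0+6·β' ≈ -1.15549 ∉ [-1.1, -0.3) ⇒ out
candidate 3: (m,n)=(-2,-2) → π∥ = -2-2·β ≈ -12.38516, π⊥ = -2-2·β' ≈ -1.61484 ∉ [-1.1, -0.3) ⇒ out
candidate 4: (m,n)=(-5,-1) → π∥ = -5-1·β ≈ -10.19258, π⊥ = -5-1·β' ≈ -4.80742 ∉ [-1.1, -0.3) ⇒ out
candidate 5: (m,n)=(-3,-8) → π∥ = -3-8·β ≈ -44.54066, π⊥ = -3-8·β' ≈ -1.45934 ∉ [-1.1, -0.3) ⇒ out
candidate 6: (m,n)=(-1,1) → π∥ = -1+1·β ≈ 4.19258, π⊥ = -1+1·β' ≈ -1.19258 ∉ [-1.1, -0.3) ⇒ out

none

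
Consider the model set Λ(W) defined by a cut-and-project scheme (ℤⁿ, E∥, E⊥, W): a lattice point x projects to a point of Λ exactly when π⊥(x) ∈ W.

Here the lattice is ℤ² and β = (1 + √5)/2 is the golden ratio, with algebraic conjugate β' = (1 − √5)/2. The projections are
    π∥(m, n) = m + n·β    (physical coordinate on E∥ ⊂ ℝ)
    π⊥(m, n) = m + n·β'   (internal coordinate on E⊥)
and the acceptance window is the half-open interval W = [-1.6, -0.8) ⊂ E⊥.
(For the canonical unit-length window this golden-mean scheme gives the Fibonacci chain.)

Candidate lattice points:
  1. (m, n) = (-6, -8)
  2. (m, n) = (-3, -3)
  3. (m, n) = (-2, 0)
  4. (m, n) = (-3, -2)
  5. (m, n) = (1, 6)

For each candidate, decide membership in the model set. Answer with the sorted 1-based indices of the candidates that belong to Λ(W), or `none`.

1, 2

Numerically β ≈ 1.61803 and β' = −1/β ≈ -0.61803.
candidate 1: (m,n)=(-6,-8) → π∥ = -6-8·β ≈ -18.94427, π⊥ = -6-8·β' ≈ -1.05573 ∈ [-1.6, -0.8) ⇒ IN Λ
candidate 2: (m,n)=(-3,-3) → π∥ = -3-3·β ≈ -7.85410, π⊥ = -3-3·β' ≈ -1.14590 ∈ [-1.6, -0.8) ⇒ IN Λ
candidate 3: (m,n)=(-2,0) → π∥ = -2+0·β ≈ -2.00000, π⊥ = -2+0·β' ≈ -2.00000 ∉ [-1.6, -0.8) ⇒ out
candidate 4: (m,n)=(-3,-2) → π∥ = -3-2·β ≈ -6.23607, π⊥ = -3-2·β' ≈ -1.76393 ∉ [-1.6, -0.8) ⇒ out
candidate 5: (m,n)=(1,6) → π∥ = 1+6·β ≈ 10.70820, π⊥ = 1+6·β' ≈ -2.70820 ∉ [-1.6, -0.8) ⇒ out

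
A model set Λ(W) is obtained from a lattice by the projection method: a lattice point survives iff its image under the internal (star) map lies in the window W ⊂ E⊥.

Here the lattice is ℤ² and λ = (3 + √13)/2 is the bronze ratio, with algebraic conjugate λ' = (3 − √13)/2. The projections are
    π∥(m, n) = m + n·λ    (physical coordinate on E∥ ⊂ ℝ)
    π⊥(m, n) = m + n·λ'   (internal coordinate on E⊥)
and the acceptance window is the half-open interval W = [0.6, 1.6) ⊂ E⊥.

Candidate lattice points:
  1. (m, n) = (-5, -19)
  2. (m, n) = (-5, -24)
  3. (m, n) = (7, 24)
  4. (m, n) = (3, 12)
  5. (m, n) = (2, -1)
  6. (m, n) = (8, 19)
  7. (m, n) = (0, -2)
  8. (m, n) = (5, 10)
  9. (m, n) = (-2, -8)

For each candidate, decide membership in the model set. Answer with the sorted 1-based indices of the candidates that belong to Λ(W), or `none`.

Numerically λ ≈ 3.302776 and λ' = −1/λ ≈ -0.302776.
[1] lift (-5,-19): star map gives 0.752737; window check 0.6 ≤ 0.752737 < 1.6 is true → IN Λ
[2] lift (-5,-24): star map gives 2.266615; window check 0.6 ≤ 2.266615 < 1.6 is false → out
[3] lift (7,24): star map gives -0.266615; window check 0.6 ≤ -0.266615 < 1.6 is false → out
[4] lift (3,12): star map gives -0.633308; window check 0.6 ≤ -0.633308 < 1.6 is false → out
[5] lift (2,-1): star map gives 2.302776; window check 0.6 ≤ 2.302776 < 1.6 is false → out
[6] lift (8,19): star map gives 2.247263; window check 0.6 ≤ 2.247263 < 1.6 is false → out
[7] lift (0,-2): star map gives 0.605551; window check 0.6 ≤ 0.605551 < 1.6 is true → IN Λ
[8] lift (5,10): star map gives 1.972244; window check 0.6 ≤ 1.972244 < 1.6 is false → out
[9] lift (-2,-8): star map gives 0.422205; window check 0.6 ≤ 0.422205 < 1.6 is false → out

1, 7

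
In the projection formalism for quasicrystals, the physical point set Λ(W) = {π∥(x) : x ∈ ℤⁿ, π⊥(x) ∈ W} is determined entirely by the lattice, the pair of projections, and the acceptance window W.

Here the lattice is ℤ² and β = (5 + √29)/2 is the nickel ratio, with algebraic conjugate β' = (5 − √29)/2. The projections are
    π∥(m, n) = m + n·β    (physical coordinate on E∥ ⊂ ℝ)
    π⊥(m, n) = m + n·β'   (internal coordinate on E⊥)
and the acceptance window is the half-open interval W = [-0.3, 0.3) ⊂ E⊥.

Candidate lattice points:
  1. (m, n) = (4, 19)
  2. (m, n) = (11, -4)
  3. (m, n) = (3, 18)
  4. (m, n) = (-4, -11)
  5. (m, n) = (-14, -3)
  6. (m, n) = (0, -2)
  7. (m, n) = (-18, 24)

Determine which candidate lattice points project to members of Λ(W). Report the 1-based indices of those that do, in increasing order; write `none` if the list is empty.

Compute β' = (5−√29)/2 = -0.1926, so π⊥(m,n) = m -0.1926·n.
#1 (4,19): internal coord 4 + (19)·β' = +0.3409; +0.3409 ∉ [-0.3, 0.3) → out
#2 (11,-4): internal coord 11 + (-4)·β' = +11.7703; +11.7703 ∉ [-0.3, 0.3) → out
#3 (3,18): internal coord 3 + (18)·β' = -0.4665; -0.4665 ∉ [-0.3, 0.3) → out
#4 (-4,-11): internal coord -4 + (-11)·β' = -1.8816; -1.8816 ∉ [-0.3, 0.3) → out
#5 (-14,-3): internal coord -14 + (-3)·β' = -13.4223; -13.4223 ∉ [-0.3, 0.3) → out
#6 (0,-2): internal coord 0 + (-2)·β' = +0.3852; +0.3852 ∉ [-0.3, 0.3) → out
#7 (-18,24): internal coord -18 + (24)·β' = -22.6220; -22.6220 ∉ [-0.3, 0.3) → out

none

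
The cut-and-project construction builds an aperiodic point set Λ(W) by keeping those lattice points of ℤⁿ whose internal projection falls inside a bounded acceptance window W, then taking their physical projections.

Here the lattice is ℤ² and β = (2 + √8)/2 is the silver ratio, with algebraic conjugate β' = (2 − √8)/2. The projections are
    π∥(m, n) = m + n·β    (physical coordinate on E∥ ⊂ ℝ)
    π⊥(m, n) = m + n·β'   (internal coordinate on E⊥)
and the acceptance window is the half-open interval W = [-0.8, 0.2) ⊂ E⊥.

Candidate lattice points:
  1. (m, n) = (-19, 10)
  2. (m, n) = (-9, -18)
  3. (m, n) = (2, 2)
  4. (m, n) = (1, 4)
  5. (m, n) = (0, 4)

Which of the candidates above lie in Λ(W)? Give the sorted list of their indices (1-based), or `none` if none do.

Numerically β ≈ 2.4142 and β' = −1/β ≈ -0.4142.
candidate 1: (m,n)=(-19,10) → π∥ = -19+10·β ≈ 5.1421, π⊥ = -19+10·β' ≈ -23.1421 ∉ [-0.8, 0.2) ⇒ out
candidate 2: (m,n)=(-9,-18) → π∥ = -9-18·β ≈ -52.4558, π⊥ = -9-18·β' ≈ -1.5442 ∉ [-0.8, 0.2) ⇒ out
candidate 3: (m,n)=(2,2) → π∥ = 2+2·β ≈ 6.8284, π⊥ = 2+2·β' ≈ 1.1716 ∉ [-0.8, 0.2) ⇒ out
candidate 4: (m,n)=(1,4) → π∥ = 1+4·β ≈ 10.6569, π⊥ = 1+4·β' ≈ -0.6569 ∈ [-0.8, 0.2) ⇒ IN Λ
candidate 5: (m,n)=(0,4) → π∥ = 0+4·β ≈ 9.6569, π⊥ = 0+4·β' ≈ -1.6569 ∉ [-0.8, 0.2) ⇒ out

4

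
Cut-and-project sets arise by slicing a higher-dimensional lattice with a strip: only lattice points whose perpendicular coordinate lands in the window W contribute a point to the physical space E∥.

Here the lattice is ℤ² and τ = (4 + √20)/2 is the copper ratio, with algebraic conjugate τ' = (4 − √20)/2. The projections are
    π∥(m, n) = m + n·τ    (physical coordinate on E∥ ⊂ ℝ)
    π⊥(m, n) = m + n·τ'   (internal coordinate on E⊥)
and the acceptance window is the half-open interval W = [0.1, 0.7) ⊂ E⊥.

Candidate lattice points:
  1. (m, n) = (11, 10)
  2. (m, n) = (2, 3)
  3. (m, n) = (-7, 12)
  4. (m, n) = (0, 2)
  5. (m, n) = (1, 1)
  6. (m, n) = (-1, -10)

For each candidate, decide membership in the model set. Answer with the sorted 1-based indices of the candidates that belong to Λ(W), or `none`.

none

Compute τ' = (4−√20)/2 = -0.23607, so π⊥(m,n) = m -0.23607·n.
[1] lift (11,10): star map gives 8.63932; window check 0.1 ≤ 8.63932 < 0.7 is false → out
[2] lift (2,3): star map gives 1.29180; window check 0.1 ≤ 1.29180 < 0.7 is false → out
[3] lift (-7,12): star map gives -9.83282; window check 0.1 ≤ -9.83282 < 0.7 is false → out
[4] lift (0,2): star map gives -0.47214; window check 0.1 ≤ -0.47214 < 0.7 is false → out
[5] lift (1,1): star map gives 0.76393; window check 0.1 ≤ 0.76393 < 0.7 is false → out
[6] lift (-1,-10): star map gives 1.36068; window check 0.1 ≤ 1.36068 < 0.7 is false → out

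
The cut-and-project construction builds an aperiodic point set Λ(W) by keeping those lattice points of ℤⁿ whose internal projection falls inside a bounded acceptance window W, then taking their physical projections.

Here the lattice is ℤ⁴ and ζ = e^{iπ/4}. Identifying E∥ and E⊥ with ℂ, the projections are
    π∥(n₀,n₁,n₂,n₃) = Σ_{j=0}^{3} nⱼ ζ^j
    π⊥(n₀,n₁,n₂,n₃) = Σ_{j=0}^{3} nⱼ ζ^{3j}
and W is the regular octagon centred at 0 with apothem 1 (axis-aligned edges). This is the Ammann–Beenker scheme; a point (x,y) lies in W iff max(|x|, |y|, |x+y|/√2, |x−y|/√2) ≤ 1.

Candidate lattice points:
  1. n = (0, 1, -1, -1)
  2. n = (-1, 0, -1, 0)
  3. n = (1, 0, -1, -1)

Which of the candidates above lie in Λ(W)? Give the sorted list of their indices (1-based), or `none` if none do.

3

Internal map: ζ^{3j} for j=0..3 gives (1,0), (−√2/2,√2/2), (0,−1), (√2/2,√2/2).
#1 (0, 1, -1, -1): internal (-1.41421, 1.00000); octagon support 1.70711 vs apothem 1 → ∉ W
#2 (-1, 0, -1, 0): internal (-1.00000, 1.00000); octagon support 1.41421 vs apothem 1 → ∉ W
#3 (1, 0, -1, -1): internal (0.29289, 0.29289); octagon support 0.41421 vs apothem 1 → ∈ W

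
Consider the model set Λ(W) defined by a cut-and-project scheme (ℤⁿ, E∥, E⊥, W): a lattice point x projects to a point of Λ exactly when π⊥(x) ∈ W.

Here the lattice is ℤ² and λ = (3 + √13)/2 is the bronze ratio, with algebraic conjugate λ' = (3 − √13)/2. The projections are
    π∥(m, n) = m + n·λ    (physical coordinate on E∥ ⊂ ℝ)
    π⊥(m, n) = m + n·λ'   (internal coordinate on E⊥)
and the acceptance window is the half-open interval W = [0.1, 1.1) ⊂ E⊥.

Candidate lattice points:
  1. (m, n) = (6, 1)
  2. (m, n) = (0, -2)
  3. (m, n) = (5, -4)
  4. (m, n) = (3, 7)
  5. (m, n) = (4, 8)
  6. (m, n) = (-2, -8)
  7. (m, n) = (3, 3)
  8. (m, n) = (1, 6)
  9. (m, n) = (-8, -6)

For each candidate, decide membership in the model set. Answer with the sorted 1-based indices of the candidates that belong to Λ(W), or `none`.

Numerically λ ≈ 3.30278 and λ' = −1/λ ≈ -0.30278.
#1 (6,1): internal coord 6 + (1)·λ' = +5.69722; +5.69722 ∉ [0.1, 1.1) → out
#2 (0,-2): internal coord 0 + (-2)·λ' = +0.60555; +0.60555 ∈ [0.1, 1.1) → IN Λ
#3 (5,-4): internal coord 5 + (-4)·λ' = +6.21110; +6.21110 ∉ [0.1, 1.1) → out
#4 (3,7): internal coord 3 + (7)·λ' = +0.88057; +0.88057 ∈ [0.1, 1.1) → IN Λ
#5 (4,8): internal coord 4 + (8)·λ' = +1.57779; +1.57779 ∉ [0.1, 1.1) → out
#6 (-2,-8): internal coord -2 + (-8)·λ' = +0.42221; +0.42221 ∈ [0.1, 1.1) → IN Λ
#7 (3,3): internal coord 3 + (3)·λ' = +2.09167; +2.09167 ∉ [0.1, 1.1) → out
#8 (1,6): internal coord 1 + (6)·λ' = -0.81665; -0.81665 ∉ [0.1, 1.1) → out
#9 (-8,-6): internal coord -8 + (-6)·λ' = -6.18335; -6.18335 ∉ [0.1, 1.1) → out

2, 4, 6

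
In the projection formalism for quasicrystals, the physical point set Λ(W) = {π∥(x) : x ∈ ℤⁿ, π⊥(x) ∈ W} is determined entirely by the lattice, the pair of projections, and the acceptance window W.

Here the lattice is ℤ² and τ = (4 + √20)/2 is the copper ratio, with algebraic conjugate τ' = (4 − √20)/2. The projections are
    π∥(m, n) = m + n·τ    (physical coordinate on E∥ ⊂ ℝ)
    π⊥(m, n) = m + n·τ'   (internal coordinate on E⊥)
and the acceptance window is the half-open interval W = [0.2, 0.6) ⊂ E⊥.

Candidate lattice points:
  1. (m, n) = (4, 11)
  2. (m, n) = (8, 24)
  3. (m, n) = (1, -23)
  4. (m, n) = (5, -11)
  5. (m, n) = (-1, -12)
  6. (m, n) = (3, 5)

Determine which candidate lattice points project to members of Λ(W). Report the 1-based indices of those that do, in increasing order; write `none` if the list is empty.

none

Numerically τ ≈ 4.236068 and τ' = −1/τ ≈ -0.236068.
candidate 1: (m,n)=(4,11) → π∥ = 4+11·τ ≈ 50.596748, π⊥ = 4+11·τ' ≈ 1.403252 ∉ [0.2, 0.6) ⇒ out
candidate 2: (m,n)=(8,24) → π∥ = 8+24·τ ≈ 109.665631, π⊥ = 8+24·τ' ≈ 2.334369 ∉ [0.2, 0.6) ⇒ out
candidate 3: (m,n)=(1,-23) → π∥ = 1-23·τ ≈ -96.429563, π⊥ = 1-23·τ' ≈ 6.429563 ∉ [0.2, 0.6) ⇒ out
candidate 4: (m,n)=(5,-11) → π∥ = 5-11·τ ≈ -41.596748, π⊥ = 5-11·τ' ≈ 7.596748 ∉ [0.2, 0.6) ⇒ out
candidate 5: (m,n)=(-1,-12) → π∥ = -1-12·τ ≈ -51.832816, π⊥ = -1-12·τ' ≈ 1.832816 ∉ [0.2, 0.6) ⇒ out
candidate 6: (m,n)=(3,5) → π∥ = 3+5·τ ≈ 24.180340, π⊥ = 3+5·τ' ≈ 1.819660 ∉ [0.2, 0.6) ⇒ out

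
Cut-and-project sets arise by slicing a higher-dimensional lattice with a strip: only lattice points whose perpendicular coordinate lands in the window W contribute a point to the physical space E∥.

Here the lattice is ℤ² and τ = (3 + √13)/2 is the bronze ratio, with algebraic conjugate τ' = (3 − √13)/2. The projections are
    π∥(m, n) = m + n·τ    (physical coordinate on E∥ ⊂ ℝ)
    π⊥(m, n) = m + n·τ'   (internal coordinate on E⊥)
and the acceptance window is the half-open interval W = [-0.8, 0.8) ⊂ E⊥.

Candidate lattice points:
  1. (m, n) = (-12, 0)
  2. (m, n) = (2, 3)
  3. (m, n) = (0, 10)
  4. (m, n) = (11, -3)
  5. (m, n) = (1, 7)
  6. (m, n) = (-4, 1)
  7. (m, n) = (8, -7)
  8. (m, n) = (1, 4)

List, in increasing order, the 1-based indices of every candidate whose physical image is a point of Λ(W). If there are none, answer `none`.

Numerically τ ≈ 3.3028 and τ' = −1/τ ≈ -0.3028.
candidate 1: (m,n)=(-12,0) → π∥ = -12+0·τ ≈ -12.0000, π⊥ = -12+0·τ' ≈ -12.0000 ∉ [-0.8, 0.8) ⇒ out
candidate 2: (m,n)=(2,3) → π∥ = 2+3·τ ≈ 11.9083, π⊥ = 2+3·τ' ≈ 1.0917 ∉ [-0.8, 0.8) ⇒ out
candidate 3: (m,n)=(0,10) → π∥ = 0+10·τ ≈ 33.0278, π⊥ = 0+10·τ' ≈ -3.0278 ∉ [-0.8, 0.8) ⇒ out
candidate 4: (m,n)=(11,-3) → π∥ = 11-3·τ ≈ 1.0917, π⊥ = 11-3·τ' ≈ 11.9083 ∉ [-0.8, 0.8) ⇒ out
candidate 5: (m,n)=(1,7) → π∥ = 1+7·τ ≈ 24.1194, π⊥ = 1+7·τ' ≈ -1.1194 ∉ [-0.8, 0.8) ⇒ out
candidate 6: (m,n)=(-4,1) → π∥ = -4+1·τ ≈ -0.6972, π⊥ = -4+1·τ' ≈ -4.3028 ∉ [-0.8, 0.8) ⇒ out
candidate 7: (m,n)=(8,-7) → π∥ = 8-7·τ ≈ -15.1194, π⊥ = 8-7·τ' ≈ 10.1194 ∉ [-0.8, 0.8) ⇒ out
candidate 8: (m,n)=(1,4) → π∥ = 1+4·τ ≈ 14.2111, π⊥ = 1+4·τ' ≈ -0.2111 ∈ [-0.8, 0.8) ⇒ IN Λ

8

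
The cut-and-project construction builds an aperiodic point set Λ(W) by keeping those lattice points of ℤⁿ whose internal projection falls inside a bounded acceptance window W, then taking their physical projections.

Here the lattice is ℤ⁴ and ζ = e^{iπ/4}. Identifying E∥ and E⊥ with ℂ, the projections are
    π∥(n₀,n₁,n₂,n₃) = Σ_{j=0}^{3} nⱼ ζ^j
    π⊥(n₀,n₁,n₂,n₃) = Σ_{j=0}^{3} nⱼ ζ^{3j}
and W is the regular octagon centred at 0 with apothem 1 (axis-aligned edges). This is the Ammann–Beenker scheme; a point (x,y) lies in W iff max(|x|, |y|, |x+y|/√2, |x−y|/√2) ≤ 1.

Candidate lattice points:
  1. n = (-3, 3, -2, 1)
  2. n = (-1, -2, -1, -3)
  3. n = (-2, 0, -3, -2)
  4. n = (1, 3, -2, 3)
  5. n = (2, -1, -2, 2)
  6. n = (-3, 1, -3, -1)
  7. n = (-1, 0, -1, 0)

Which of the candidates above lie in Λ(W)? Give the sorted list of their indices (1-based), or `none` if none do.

none

π⊥(n) = n₀ + n₁ζ³ + n₂ζ⁶ + n₃ζ⁹ where ζ = e^{iπ/4}.
#1 (-3, 3, -2, 1): internal (-4.4142, 4.8284); octagon support 6.5355 vs apothem 1 → ∉ W
#2 (-1, -2, -1, -3): internal (-1.7071, -2.5355); octagon support 3.0000 vs apothem 1 → ∉ W
#3 (-2, 0, -3, -2): internal (-3.4142, 1.5858); octagon support 3.5355 vs apothem 1 → ∉ W
#4 (1, 3, -2, 3): internal (1.0000, 6.2426); octagon support 6.2426 vs apothem 1 → ∉ W
#5 (2, -1, -2, 2): internal (4.1213, 2.7071); octagon support 4.8284 vs apothem 1 → ∉ W
#6 (-3, 1, -3, -1): internal (-4.4142, 3.0000); octagon support 5.2426 vs apothem 1 → ∉ W
#7 (-1, 0, -1, 0): internal (-1.0000, 1.0000); octagon support 1.4142 vs apothem 1 → ∉ W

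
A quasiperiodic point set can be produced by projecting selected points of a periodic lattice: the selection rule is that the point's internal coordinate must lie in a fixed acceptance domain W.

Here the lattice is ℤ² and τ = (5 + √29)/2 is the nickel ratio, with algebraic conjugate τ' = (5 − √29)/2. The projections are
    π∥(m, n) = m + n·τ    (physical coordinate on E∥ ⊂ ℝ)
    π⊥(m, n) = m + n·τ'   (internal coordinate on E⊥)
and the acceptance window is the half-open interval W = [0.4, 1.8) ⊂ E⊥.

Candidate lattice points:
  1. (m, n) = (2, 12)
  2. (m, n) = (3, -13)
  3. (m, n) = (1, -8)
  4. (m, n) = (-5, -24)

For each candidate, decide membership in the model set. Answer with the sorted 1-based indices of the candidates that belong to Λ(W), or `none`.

none

Numerically τ ≈ 5.192582 and τ' = −1/τ ≈ -0.192582.
#1 (2,12): internal coord 2 + (12)·τ' = -0.310989; -0.310989 ∉ [0.4, 1.8) → out
#2 (3,-13): internal coord 3 + (-13)·τ' = +5.503571; +5.503571 ∉ [0.4, 1.8) → out
#3 (1,-8): internal coord 1 + (-8)·τ' = +2.540659; +2.540659 ∉ [0.4, 1.8) → out
#4 (-5,-24): internal coord -5 + (-24)·τ' = -0.378022; -0.378022 ∉ [0.4, 1.8) → out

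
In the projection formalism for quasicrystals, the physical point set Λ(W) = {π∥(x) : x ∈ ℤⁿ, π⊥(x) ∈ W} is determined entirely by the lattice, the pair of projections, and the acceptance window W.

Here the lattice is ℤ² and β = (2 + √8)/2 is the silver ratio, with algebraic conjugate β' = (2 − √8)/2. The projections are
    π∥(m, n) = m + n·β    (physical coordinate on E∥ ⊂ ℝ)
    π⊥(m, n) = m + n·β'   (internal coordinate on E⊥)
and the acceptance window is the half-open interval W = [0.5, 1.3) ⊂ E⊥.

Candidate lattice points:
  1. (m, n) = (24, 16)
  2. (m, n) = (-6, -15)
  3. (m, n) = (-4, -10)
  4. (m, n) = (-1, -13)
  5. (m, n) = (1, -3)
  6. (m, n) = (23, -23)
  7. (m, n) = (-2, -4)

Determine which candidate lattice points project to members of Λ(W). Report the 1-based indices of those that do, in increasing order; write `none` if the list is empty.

none

Compute β' = (2−√8)/2 = -0.414214, so π⊥(m,n) = m -0.414214·n.
candidate 1: (m,n)=(24,16) → π∥ = 24+16·β ≈ 62.627417, π⊥ = 24+16·β' ≈ 17.372583 ∉ [0.5, 1.3) ⇒ out
candidate 2: (m,n)=(-6,-15) → π∥ = -6-15·β ≈ -42.213203, π⊥ = -6-15·β' ≈ 0.213203 ∉ [0.5, 1.3) ⇒ out
candidate 3: (m,n)=(-4,-10) → π∥ = -4-10·β ≈ -28.142136, π⊥ = -4-10·β' ≈ 0.142136 ∉ [0.5, 1.3) ⇒ out
candidate 4: (m,n)=(-1,-13) → π∥ = -1-13·β ≈ -32.384776, π⊥ = -1-13·β' ≈ 4.384776 ∉ [0.5, 1.3) ⇒ out
candidate 5: (m,n)=(1,-3) → π∥ = 1-3·β ≈ -6.242641, π⊥ = 1-3·β' ≈ 2.242641 ∉ [0.5, 1.3) ⇒ out
candidate 6: (m,n)=(23,-23) → π∥ = 23-23·β ≈ -32.526912, π⊥ = 23-23·β' ≈ 32.526912 ∉ [0.5, 1.3) ⇒ out
candidate 7: (m,n)=(-2,-4) → π∥ = -2-4·β ≈ -11.656854, π⊥ = -2-4·β' ≈ -0.343146 ∉ [0.5, 1.3) ⇒ out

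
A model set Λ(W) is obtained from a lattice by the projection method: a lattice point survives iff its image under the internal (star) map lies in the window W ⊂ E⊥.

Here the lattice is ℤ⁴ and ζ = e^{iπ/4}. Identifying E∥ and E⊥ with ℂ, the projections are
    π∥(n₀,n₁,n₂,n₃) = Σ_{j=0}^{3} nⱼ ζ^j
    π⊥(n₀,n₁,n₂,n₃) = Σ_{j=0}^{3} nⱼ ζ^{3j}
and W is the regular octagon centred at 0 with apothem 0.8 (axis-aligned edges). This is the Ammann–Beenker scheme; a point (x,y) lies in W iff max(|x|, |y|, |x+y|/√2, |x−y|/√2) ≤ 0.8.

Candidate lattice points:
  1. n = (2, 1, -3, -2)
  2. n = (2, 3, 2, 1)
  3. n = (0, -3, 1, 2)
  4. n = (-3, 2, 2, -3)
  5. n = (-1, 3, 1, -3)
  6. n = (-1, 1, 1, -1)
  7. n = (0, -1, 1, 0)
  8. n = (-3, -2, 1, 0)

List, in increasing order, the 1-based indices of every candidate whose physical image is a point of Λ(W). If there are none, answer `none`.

π⊥(n) = n₀ + n₁ζ³ + n₂ζ⁶ + n₃ζ⁹ where ζ = e^{iπ/4}.
#1 (2, 1, -3, -2): internal (-0.121320, 2.292893); octagon support 2.292893 vs apothem 0.8 → ∉ W
#2 (2, 3, 2, 1): internal (0.585786, 0.828427); octagon support 1.000000 vs apothem 0.8 → ∉ W
#3 (0, -3, 1, 2): internal (3.535534, -1.707107); octagon support 3.707107 vs apothem 0.8 → ∉ W
#4 (-3, 2, 2, -3): internal (-6.535534, -2.707107); octagon support 6.535534 vs apothem 0.8 → ∉ W
#5 (-1, 3, 1, -3): internal (-5.242641, -1.000000); octagon support 5.242641 vs apothem 0.8 → ∉ W
#6 (-1, 1, 1, -1): internal (-2.414214, -1.000000); octagon support 2.414214 vs apothem 0.8 → ∉ W
#7 (0, -1, 1, 0): internal (0.707107, -1.707107); octagon support 1.707107 vs apothem 0.8 → ∉ W
#8 (-3, -2, 1, 0): internal (-1.585786, -2.414214); octagon support 2.828427 vs apothem 0.8 → ∉ W

none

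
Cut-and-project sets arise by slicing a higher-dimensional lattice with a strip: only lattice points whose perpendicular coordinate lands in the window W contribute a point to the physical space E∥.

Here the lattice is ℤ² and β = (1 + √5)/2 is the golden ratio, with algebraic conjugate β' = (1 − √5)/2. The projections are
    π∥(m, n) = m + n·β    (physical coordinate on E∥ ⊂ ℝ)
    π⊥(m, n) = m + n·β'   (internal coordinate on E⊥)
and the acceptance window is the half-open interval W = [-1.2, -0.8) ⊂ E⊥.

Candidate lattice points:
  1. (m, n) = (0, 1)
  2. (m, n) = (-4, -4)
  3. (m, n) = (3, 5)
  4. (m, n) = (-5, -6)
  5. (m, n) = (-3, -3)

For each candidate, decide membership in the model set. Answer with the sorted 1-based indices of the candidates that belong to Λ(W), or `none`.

5

Numerically β ≈ 1.61803 and β' = −1/β ≈ -0.61803.
[1] lift (0,1): star map gives -0.61803; window check -1.2 ≤ -0.61803 < -0.8 is false → out
[2] lift (-4,-4): star map gives -1.52786; window check -1.2 ≤ -1.52786 < -0.8 is false → out
[3] lift (3,5): star map gives -0.09017; window check -1.2 ≤ -0.09017 < -0.8 is false → out
[4] lift (-5,-6): star map gives -1.29180; window check -1.2 ≤ -1.29180 < -0.8 is false → out
[5] lift (-3,-3): star map gives -1.14590; window check -1.2 ≤ -1.14590 < -0.8 is true → IN Λ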